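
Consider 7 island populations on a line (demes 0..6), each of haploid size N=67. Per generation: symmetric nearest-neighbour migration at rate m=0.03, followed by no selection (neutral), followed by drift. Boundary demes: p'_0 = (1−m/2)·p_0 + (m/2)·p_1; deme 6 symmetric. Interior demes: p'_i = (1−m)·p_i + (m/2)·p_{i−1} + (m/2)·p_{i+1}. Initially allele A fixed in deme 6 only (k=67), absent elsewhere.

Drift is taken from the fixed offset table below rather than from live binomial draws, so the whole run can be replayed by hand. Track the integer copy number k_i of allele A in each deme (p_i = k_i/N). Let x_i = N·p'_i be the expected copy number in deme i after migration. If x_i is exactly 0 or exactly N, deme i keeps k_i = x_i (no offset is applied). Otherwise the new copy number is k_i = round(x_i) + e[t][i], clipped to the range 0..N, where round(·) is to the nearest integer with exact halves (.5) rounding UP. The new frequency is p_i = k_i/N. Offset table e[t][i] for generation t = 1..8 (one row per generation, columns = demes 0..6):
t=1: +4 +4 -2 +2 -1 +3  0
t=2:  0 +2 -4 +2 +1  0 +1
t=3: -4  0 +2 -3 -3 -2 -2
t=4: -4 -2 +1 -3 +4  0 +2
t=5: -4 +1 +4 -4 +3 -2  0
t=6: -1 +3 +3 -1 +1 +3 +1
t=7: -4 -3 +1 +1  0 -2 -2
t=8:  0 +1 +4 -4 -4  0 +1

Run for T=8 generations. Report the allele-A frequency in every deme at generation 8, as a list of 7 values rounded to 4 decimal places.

[0.0000, 0.0000, 0.0597, 0.0000, 0.0597, 0.1194, 0.8955]

t=0: k=[0 0 0 0 0 0 67]
t=1: x=[0.0000 0.0000 0.0000 0.0000 0.0000 1.0050 65.9950] k=[0 0 0 0 0 4 66]
t=2: x=[0.0000 0.0000 0.0000 0.0000 0.0600 4.8700 65.0700] k=[0 0 0 0 1 5 66]
t=3: x=[0.0000 0.0000 0.0000 0.0150 1.0450 5.8550 65.0850] k=[0 0 0 0 0 4 63]
t=4: x=[0.0000 0.0000 0.0000 0.0000 0.0600 4.8250 62.1150] k=[0 0 0 0 4 5 64]
t=5: x=[0.0000 0.0000 0.0000 0.0600 3.9550 5.8700 63.1150] k=[0 0 0 0 7 4 63]
t=6: x=[0.0000 0.0000 0.0000 0.1050 6.8500 4.9300 62.1150] k=[0 0 0 0 8 8 63]
t=7: x=[0.0000 0.0000 0.0000 0.1200 7.8800 8.8250 62.1750] k=[0 0 0 1 8 7 60]
t=8: x=[0.0000 0.0000 0.0150 1.0900 7.8800 7.8100 59.2050] k=[0 0 4 0 4 8 60]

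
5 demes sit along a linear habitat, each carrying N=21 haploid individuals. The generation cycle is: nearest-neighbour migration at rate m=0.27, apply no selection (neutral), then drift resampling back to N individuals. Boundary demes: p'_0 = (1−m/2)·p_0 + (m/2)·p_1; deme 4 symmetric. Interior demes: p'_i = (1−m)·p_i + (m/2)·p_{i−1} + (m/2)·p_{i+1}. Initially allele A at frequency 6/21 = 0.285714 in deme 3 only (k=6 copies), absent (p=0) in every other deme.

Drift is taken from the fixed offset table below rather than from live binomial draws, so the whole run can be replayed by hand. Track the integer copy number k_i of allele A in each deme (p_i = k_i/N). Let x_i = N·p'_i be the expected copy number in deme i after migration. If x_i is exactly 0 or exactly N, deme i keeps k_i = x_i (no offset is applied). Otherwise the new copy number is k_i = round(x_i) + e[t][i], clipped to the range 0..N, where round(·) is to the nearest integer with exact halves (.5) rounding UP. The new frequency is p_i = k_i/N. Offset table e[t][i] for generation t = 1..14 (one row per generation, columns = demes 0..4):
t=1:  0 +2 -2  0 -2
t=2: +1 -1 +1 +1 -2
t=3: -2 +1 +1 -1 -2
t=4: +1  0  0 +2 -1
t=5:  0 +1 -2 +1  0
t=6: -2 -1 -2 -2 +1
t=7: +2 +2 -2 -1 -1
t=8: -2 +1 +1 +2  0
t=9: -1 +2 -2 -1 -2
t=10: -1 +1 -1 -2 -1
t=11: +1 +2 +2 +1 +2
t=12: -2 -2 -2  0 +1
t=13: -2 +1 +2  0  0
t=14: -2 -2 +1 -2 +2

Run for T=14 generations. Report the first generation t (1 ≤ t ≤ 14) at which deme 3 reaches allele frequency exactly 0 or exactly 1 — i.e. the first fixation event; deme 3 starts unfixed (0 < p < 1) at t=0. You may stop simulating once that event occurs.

7

t=0: k=[0 0 0 6 0]
t=1: x=[0.0000 0.0000 0.8100 4.3800 0.8100] k=[0 0 0 4 0]
t=2: x=[0.0000 0.0000 0.5400 2.9200 0.5400] k=[0 0 2 4 0]
t=3: x=[0.0000 0.2700 2.0000 3.1900 0.5400] k=[0 1 3 2 0]
t=4: x=[0.1350 1.1350 2.5950 1.8650 0.2700] k=[1 1 3 4 0]
t=5: x=[1.0000 1.2700 2.8650 3.3250 0.5400] k=[1 2 1 4 1]
t=6: x=[1.1350 1.7300 1.5400 3.1900 1.4050] k=[0 1 0 1 2]
t=7: x=[0.1350 0.7300 0.2700 1.0000 1.8650] k=[2 3 0 0 1]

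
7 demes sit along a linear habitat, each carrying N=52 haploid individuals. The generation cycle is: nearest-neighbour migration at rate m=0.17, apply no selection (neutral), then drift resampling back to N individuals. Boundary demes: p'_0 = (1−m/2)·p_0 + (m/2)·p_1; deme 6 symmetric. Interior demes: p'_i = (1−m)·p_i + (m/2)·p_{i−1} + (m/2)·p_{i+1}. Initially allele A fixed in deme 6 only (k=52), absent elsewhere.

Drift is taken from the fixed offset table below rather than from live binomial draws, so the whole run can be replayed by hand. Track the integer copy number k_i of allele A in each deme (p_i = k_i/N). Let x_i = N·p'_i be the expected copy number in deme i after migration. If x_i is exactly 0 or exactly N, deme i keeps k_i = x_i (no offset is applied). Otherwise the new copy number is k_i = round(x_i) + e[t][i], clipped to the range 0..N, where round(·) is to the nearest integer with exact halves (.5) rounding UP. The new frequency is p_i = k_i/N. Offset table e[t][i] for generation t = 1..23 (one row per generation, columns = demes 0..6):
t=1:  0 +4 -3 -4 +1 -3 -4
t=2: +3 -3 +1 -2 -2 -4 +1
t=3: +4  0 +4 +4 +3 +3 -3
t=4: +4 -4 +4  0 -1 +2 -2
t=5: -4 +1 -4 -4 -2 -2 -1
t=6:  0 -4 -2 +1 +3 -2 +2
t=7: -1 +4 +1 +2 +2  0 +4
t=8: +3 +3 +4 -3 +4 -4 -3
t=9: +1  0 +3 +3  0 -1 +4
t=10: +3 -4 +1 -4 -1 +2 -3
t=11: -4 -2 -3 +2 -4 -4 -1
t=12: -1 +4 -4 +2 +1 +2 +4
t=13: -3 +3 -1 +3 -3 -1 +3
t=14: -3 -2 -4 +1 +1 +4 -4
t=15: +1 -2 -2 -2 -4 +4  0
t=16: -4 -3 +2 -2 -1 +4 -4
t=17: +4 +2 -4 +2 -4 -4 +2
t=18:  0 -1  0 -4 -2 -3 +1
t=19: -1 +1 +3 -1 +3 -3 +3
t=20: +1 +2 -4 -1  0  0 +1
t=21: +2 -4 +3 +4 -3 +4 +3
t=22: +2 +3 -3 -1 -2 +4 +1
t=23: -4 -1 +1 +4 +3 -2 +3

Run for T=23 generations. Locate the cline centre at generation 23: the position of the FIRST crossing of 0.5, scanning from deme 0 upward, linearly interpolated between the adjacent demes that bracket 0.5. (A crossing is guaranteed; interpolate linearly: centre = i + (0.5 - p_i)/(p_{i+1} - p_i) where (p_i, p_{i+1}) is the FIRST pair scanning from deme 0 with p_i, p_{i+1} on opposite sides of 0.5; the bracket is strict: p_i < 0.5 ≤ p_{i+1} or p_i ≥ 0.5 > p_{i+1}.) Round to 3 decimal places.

5.909

t=0: k=[0 0 0 0 0 0 52]
t=1: x=[0.0000 0.0000 0.0000 0.0000 0.0000 4.4200 47.5800] k=[0 0 0 0 0 1 44]
t=2: x=[0.0000 0.0000 0.0000 0.0000 0.0850 4.5700 40.3450] k=[0 0 0 0 0 1 41]
t=3: x=[0.0000 0.0000 0.0000 0.0000 0.0850 4.3150 37.6000] k=[0 0 0 0 3 7 35]
t=4: x=[0.0000 0.0000 0.0000 0.2550 3.0850 9.0400 32.6200] k=[0 0 0 0 2 11 31]
t=5: x=[0.0000 0.0000 0.0000 0.1700 2.5950 11.9350 29.3000] k=[0 0 0 0 1 10 28]
t=6: x=[0.0000 0.0000 0.0000 0.0850 1.6800 10.7650 26.4700] k=[0 0 0 1 5 9 28]
t=7: x=[0.0000 0.0000 0.0850 1.2550 5.0000 10.2750 26.3850] k=[0 0 1 3 7 10 30]
t=8: x=[0.0000 0.0850 1.0850 3.1700 6.9150 11.4450 28.3000] k=[0 3 5 0 11 7 25]
t=9: x=[0.2550 2.9150 4.4050 1.3600 9.7250 8.8700 23.4700] k=[1 3 7 4 10 8 27]
t=10: x=[1.1700 3.1700 6.4050 4.7650 9.3200 9.7850 25.3850] k=[4 0 7 1 8 12 22]
t=11: x=[3.6600 0.9350 5.8950 2.1050 7.7450 12.5100 21.1500] k=[0 0 3 4 4 9 20]
t=12: x=[0.0000 0.2550 2.8300 3.9150 4.4250 9.5100 19.0650] k=[0 4 0 6 5 12 23]
t=13: x=[0.3400 3.3200 0.8500 5.4050 5.6800 12.3400 22.0650] k=[0 6 0 8 3 11 25]
t=14: x=[0.5100 4.9800 1.1900 6.8950 4.1050 11.5100 23.8100] k=[0 3 0 8 5 16 20]
t=15: x=[0.2550 2.4900 0.9350 7.0650 6.1900 15.4050 19.6600] k=[1 0 0 5 2 19 20]
t=16: x=[0.9150 0.0850 0.4250 4.3200 3.7000 17.6400 19.9150] k=[0 0 2 2 3 22 16]
t=17: x=[0.0000 0.1700 1.8300 2.0850 4.5300 19.8750 16.5100] k=[0 2 0 4 1 16 19]
t=18: x=[0.1700 1.6600 0.5100 3.4050 2.5300 14.9800 18.7450] k=[0 1 1 0 1 12 20]
t=19: x=[0.0850 0.9150 0.9150 0.1700 1.8500 11.7450 19.3200] k=[0 2 4 0 5 9 22]
t=20: x=[0.1700 2.0000 3.4900 0.7650 4.9150 9.7650 20.8950] k=[1 4 0 0 5 10 22]
t=21: x=[1.2550 3.4050 0.3400 0.4250 5.0000 10.5950 20.9800] k=[3 0 3 4 2 15 24]
t=22: x=[2.7450 0.5100 2.8300 3.7450 3.2750 14.6600 23.2350] k=[5 4 0 3 1 19 24]
t=23: x=[4.9150 3.7450 0.5950 2.5750 2.7000 17.8950 23.5750] k=[1 3 2 7 6 16 27]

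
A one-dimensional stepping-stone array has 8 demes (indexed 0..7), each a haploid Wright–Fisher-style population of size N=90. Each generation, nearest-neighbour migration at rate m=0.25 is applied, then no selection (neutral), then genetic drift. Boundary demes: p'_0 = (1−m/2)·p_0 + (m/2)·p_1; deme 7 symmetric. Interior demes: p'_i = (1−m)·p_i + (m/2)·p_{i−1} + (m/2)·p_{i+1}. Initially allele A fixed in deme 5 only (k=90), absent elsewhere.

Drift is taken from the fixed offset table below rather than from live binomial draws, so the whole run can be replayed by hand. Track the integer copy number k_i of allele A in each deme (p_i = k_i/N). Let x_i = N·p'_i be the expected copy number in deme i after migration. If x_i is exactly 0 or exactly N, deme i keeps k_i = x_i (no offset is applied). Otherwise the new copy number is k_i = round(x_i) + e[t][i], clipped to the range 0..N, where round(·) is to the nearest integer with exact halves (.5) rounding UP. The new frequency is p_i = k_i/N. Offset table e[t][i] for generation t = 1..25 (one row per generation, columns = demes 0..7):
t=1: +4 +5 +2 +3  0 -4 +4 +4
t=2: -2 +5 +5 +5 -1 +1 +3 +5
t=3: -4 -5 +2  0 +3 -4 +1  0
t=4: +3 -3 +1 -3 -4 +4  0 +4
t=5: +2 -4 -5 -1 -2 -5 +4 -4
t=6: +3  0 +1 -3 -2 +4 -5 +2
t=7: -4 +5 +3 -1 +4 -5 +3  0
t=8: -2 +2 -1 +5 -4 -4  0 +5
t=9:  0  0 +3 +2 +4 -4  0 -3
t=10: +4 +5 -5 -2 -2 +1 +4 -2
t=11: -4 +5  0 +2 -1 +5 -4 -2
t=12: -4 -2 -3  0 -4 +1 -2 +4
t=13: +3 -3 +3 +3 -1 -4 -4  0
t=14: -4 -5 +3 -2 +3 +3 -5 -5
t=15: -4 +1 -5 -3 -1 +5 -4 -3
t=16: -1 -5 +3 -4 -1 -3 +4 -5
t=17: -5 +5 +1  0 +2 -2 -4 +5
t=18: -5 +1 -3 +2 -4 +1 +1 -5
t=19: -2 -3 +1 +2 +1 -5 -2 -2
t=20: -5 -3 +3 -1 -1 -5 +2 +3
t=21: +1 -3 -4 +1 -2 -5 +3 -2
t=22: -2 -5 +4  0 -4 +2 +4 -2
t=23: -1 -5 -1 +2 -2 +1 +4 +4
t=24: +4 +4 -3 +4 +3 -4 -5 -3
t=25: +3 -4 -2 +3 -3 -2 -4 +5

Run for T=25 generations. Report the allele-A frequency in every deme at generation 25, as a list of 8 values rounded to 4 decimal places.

t=0: k=[0 0 0 0 0 90 0 0]
t=1: x=[0.0000 0.0000 0.0000 0.0000 11.2500 67.5000 11.2500 0.0000] k=[0 0 0 0 11 64 15 0]
t=2: x=[0.0000 0.0000 0.0000 1.3750 16.2500 51.2500 19.2500 1.8750] k=[0 0 0 6 15 52 22 7]
t=3: x=[0.0000 0.0000 0.7500 6.3750 18.5000 43.6250 23.8750 8.8750] k=[0 0 3 6 22 40 25 9]
t=4: x=[0.0000 0.3750 3.0000 7.6250 22.2500 35.8750 24.8750 11.0000] k=[0 0 4 5 18 40 25 15]
t=5: x=[0.0000 0.5000 3.6250 6.5000 19.1250 35.3750 25.6250 16.2500] k=[0 0 0 6 17 30 30 12]
t=6: x=[0.0000 0.0000 0.7500 6.6250 17.2500 28.3750 27.7500 14.2500] k=[0 0 2 4 15 32 23 16]
t=7: x=[0.0000 0.2500 2.0000 5.1250 15.7500 28.7500 23.2500 16.8750] k=[0 5 5 4 20 24 26 17]
t=8: x=[0.6250 4.3750 4.8750 6.1250 18.5000 23.7500 24.6250 18.1250] k=[0 6 4 11 15 20 25 23]
t=9: x=[0.7500 5.0000 5.1250 10.6250 15.1250 20.0000 24.1250 23.2500] k=[1 5 8 13 19 16 24 20]
t=10: x=[1.5000 4.8750 8.2500 13.1250 17.8750 17.3750 22.5000 20.5000] k=[6 10 3 11 16 18 27 19]
t=11: x=[6.5000 8.6250 4.8750 10.6250 15.6250 18.8750 24.8750 20.0000] k=[3 14 5 13 15 24 21 18]
t=12: x=[4.3750 11.5000 7.1250 12.2500 15.8750 22.5000 21.0000 18.3750] k=[0 10 4 12 12 24 19 22]
t=13: x=[1.2500 8.0000 5.7500 11.0000 13.5000 21.8750 20.0000 21.6250] k=[4 5 9 14 13 18 16 22]
t=14: x=[4.1250 5.3750 9.1250 13.2500 13.7500 17.1250 17.0000 21.2500] k=[0 0 12 11 17 20 12 16]
t=15: x=[0.0000 1.5000 10.3750 11.8750 16.6250 18.6250 13.5000 15.5000] k=[0 3 5 9 16 24 10 13]
t=16: x=[0.3750 2.8750 5.2500 9.3750 16.1250 21.2500 12.1250 12.6250] k=[0 0 8 5 15 18 16 8]
t=17: x=[0.0000 1.0000 6.6250 6.6250 14.1250 17.3750 15.2500 9.0000] k=[0 6 8 7 16 15 11 14]
t=18: x=[0.7500 5.5000 7.6250 8.2500 14.7500 14.6250 11.8750 13.6250] k=[0 7 5 10 11 16 13 9]
t=19: x=[0.8750 5.8750 5.8750 9.5000 11.5000 15.0000 12.8750 9.5000] k=[0 3 7 12 13 10 11 8]
t=20: x=[0.3750 3.1250 7.1250 11.5000 12.5000 10.5000 10.5000 8.3750] k=[0 0 10 11 12 6 13 11]
t=21: x=[0.0000 1.2500 8.8750 11.0000 11.1250 7.6250 11.8750 11.2500] k=[0 0 5 12 9 3 15 9]
t=22: x=[0.0000 0.6250 5.2500 10.7500 8.6250 5.2500 12.7500 9.7500] k=[0 0 9 11 5 7 17 8]
t=23: x=[0.0000 1.1250 8.1250 10.0000 6.0000 8.0000 14.6250 9.1250] k=[0 0 7 12 4 9 19 13]
t=24: x=[0.0000 0.8750 6.7500 10.3750 5.6250 9.6250 17.0000 13.7500] k=[0 5 4 14 9 6 12 11]
t=25: x=[0.6250 4.2500 5.3750 12.1250 9.2500 7.1250 11.1250 11.1250] k=[4 0 3 15 6 5 7 16]

[0.0444, 0.0000, 0.0333, 0.1667, 0.0667, 0.0556, 0.0778, 0.1778]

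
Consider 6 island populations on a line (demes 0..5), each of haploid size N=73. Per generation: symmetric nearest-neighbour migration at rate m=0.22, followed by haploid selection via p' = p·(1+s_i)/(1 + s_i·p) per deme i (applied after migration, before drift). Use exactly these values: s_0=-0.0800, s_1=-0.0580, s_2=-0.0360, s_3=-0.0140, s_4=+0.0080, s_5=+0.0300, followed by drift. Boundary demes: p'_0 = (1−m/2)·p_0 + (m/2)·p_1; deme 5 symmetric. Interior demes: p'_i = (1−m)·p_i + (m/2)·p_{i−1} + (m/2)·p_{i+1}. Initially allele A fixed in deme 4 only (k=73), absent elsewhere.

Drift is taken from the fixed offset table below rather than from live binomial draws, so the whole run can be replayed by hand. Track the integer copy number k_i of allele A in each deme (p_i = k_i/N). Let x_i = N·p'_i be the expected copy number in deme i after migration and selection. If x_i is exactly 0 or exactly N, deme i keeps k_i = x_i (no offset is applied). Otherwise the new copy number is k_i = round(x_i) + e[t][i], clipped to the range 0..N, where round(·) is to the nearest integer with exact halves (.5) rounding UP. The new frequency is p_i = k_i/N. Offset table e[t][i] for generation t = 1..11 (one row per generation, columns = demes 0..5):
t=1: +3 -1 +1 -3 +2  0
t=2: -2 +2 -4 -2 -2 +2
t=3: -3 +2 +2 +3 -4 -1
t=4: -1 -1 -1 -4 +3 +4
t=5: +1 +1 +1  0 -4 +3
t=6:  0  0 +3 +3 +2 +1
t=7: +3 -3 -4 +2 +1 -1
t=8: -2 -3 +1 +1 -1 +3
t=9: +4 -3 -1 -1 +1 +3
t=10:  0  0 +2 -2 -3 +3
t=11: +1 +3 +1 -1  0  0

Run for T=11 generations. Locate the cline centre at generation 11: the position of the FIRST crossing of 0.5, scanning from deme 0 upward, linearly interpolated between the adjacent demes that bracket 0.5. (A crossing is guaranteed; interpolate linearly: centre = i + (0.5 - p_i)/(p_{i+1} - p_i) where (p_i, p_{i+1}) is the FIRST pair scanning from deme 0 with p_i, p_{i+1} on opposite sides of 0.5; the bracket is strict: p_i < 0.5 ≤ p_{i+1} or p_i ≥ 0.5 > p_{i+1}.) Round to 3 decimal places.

t=0: k=[0 0 0 0 73 0]
t=1: x=[0.0000 0.0000 0.0000 7.9298 57.0396 8.2437] k=[0 0 0 5 59 8]
t=2: x=[0.0000 0.0000 0.5303 10.2650 47.5822 13.9403] k=[0 0 0 8 46 16]
t=3: x=[0.0000 0.0000 0.8487 11.1660 38.6649 19.7226] k=[0 0 3 14 35 19]
t=4: x=[0.0000 0.3109 3.7475 14.9318 31.0721 21.2019] k=[0 0 3 11 34 25]
t=5: x=[0.0000 0.3109 3.4282 12.5032 30.6216 26.4868] k=[0 1 4 13 27 29]
t=6: x=[0.1012 1.1504 4.5026 13.3951 25.8128 29.2969] k=[0 1 8 16 28 30]
t=7: x=[0.1012 1.5658 7.8494 16.2611 27.0355 30.3025] k=[3 0 4 18 28 29]
t=8: x=[2.4636 0.7258 4.9288 17.3727 27.1457 29.4076] k=[0 0 6 18 26 32]
t=9: x=[0.0000 0.6220 6.4414 17.3727 25.9130 31.8697] k=[0 0 5 16 27 35]
t=10: x=[0.0000 0.5183 5.4715 15.8246 26.8050 34.6576] k=[0 1 7 14 24 38]
t=11: x=[0.1012 1.4619 6.8782 14.1683 24.5697 36.9994] k=[1 4 8 13 25 37]

4.958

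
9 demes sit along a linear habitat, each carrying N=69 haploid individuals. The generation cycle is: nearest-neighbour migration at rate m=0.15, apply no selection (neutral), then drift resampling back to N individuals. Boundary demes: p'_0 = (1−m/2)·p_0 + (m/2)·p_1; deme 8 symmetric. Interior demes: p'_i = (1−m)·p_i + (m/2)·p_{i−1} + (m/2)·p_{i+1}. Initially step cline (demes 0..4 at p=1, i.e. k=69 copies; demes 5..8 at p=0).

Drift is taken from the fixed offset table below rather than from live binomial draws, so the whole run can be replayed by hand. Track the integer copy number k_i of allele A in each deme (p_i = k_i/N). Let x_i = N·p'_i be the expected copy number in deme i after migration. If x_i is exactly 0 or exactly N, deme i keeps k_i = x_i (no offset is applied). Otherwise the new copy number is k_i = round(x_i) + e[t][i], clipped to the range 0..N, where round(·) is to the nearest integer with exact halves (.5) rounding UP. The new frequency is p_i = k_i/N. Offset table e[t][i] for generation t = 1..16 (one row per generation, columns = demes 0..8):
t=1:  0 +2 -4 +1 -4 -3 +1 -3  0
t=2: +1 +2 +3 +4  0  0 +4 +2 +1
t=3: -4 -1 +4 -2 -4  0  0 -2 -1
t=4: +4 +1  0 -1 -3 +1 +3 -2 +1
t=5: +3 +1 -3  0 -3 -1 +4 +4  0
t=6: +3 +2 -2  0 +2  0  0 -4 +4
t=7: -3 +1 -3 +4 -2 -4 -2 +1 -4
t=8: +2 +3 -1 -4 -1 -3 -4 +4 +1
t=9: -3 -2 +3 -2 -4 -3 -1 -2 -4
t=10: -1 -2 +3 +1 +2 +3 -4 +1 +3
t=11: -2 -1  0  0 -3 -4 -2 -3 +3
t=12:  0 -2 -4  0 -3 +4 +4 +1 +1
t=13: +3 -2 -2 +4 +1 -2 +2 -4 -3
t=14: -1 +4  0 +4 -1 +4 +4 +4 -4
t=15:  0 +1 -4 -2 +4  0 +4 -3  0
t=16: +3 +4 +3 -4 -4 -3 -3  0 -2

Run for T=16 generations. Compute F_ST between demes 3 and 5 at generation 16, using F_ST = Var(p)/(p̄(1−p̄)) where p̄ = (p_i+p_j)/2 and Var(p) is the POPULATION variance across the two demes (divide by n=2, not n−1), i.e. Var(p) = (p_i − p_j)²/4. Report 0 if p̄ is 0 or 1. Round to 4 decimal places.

t=0: k=[69 69 69 69 69 0 0 0 0]
t=1: x=[69.0000 69.0000 69.0000 69.0000 63.8250 5.1750 0.0000 0.0000 0.0000] k=[69 69 69 69 60 2 0 0 0]
t=2: x=[69.0000 69.0000 69.0000 68.3250 56.3250 6.2000 0.1500 0.0000 0.0000] k=[69 69 69 69 56 6 4 0 0]
t=3: x=[69.0000 69.0000 69.0000 68.0250 53.2250 9.6000 3.8500 0.3000 0.0000] k=[69 69 69 66 49 10 4 0 0]
t=4: x=[69.0000 69.0000 68.7750 64.9500 47.3500 12.4750 4.1500 0.3000 0.0000] k=[69 69 69 64 44 13 7 0 0]
t=5: x=[69.0000 69.0000 68.6250 62.8750 43.1750 14.8750 6.9250 0.5250 0.0000] k=[69 69 66 63 40 14 11 5 0]
t=6: x=[69.0000 68.7750 66.0000 61.5000 39.7750 15.7250 10.7750 5.0750 0.3750] k=[69 69 64 62 42 16 11 1 4]
t=7: x=[69.0000 68.6250 64.2250 60.6500 41.5500 17.5750 10.6250 1.9750 3.7750] k=[69 69 61 65 40 14 9 3 0]
t=8: x=[69.0000 68.4000 61.9000 62.8250 39.9250 15.5750 8.9250 3.2250 0.2250] k=[69 69 61 59 39 13 5 7 1]
t=9: x=[69.0000 68.4000 61.4500 57.6500 38.5500 14.3500 5.7500 6.4000 1.4500] k=[69 66 64 56 35 11 5 4 0]
t=10: x=[68.7750 66.0750 63.5500 55.0250 34.7750 12.3500 5.3750 3.7750 0.3000] k=[68 64 67 56 37 15 1 5 3]
t=11: x=[67.7000 64.5250 65.9500 55.4000 36.7750 15.6000 2.3500 4.5500 3.1500] k=[66 64 66 55 34 12 0 2 6]
t=12: x=[65.8500 64.3000 65.0250 54.2500 33.9250 12.7500 1.0500 2.1500 5.7000] k=[66 62 61 54 31 17 5 3 7]
t=13: x=[65.7000 62.2250 60.5500 52.8000 31.6750 17.1500 5.7500 3.4500 6.7000] k=[69 60 59 57 33 15 8 0 4]
t=14: x=[68.3250 60.6000 58.9250 55.3500 33.4500 15.8250 7.9250 0.9000 3.7000] k=[67 65 59 59 32 20 12 5 0]
t=15: x=[66.8500 64.7000 59.4500 56.9750 33.1250 20.3000 12.0750 5.1500 0.3750] k=[67 66 55 55 37 20 16 2 0]
t=16: x=[66.9250 65.2500 55.8250 53.6500 37.0750 20.9750 15.2500 2.9000 0.1500] k=[69 69 59 50 33 18 12 3 0]

0.2151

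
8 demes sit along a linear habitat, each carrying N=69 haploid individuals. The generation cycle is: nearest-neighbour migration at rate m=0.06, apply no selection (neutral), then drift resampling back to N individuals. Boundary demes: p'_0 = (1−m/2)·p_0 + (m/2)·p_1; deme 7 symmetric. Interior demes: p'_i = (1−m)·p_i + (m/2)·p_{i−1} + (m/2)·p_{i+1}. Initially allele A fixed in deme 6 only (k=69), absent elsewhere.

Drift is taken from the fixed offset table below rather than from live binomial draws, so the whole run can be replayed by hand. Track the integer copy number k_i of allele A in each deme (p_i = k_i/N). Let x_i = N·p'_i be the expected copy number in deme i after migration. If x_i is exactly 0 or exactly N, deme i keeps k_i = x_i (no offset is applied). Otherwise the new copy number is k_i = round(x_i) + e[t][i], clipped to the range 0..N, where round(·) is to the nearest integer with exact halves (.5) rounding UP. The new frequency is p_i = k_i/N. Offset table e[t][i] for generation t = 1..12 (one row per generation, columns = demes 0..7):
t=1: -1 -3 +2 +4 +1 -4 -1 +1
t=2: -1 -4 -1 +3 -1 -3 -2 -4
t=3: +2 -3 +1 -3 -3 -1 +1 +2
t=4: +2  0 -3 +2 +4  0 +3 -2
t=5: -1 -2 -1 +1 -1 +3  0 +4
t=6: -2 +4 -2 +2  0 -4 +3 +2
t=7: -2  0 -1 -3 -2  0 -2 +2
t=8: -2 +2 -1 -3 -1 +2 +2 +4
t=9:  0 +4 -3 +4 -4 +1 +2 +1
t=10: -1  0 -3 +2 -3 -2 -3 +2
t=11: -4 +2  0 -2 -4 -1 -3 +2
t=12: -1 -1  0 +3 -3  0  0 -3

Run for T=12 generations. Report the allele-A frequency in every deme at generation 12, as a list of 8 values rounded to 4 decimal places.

[0.0000, 0.0000, 0.0000, 0.0000, 0.0000, 0.1594, 0.5507, 0.3768]

t=0: k=[0 0 0 0 0 0 69 0]
t=1: x=[0.0000 0.0000 0.0000 0.0000 0.0000 2.0700 64.8600 2.0700] k=[0 0 0 0 0 0 64 3]
t=2: x=[0.0000 0.0000 0.0000 0.0000 0.0000 1.9200 60.2500 4.8300] k=[0 0 0 0 0 0 58 1]
t=3: x=[0.0000 0.0000 0.0000 0.0000 0.0000 1.7400 54.5500 2.7100] k=[0 0 0 0 0 1 56 5]
t=4: x=[0.0000 0.0000 0.0000 0.0000 0.0300 2.6200 52.8200 6.5300] k=[0 0 0 0 4 3 56 5]
t=5: x=[0.0000 0.0000 0.0000 0.1200 3.8500 4.6200 52.8800 6.5300] k=[0 0 0 1 3 8 53 11]
t=6: x=[0.0000 0.0000 0.0300 1.0300 3.0900 9.2000 50.3900 12.2600] k=[0 0 0 3 3 5 53 14]
t=7: x=[0.0000 0.0000 0.0900 2.9100 3.0600 6.3800 50.3900 15.1700] k=[0 0 0 0 1 6 48 17]
t=8: x=[0.0000 0.0000 0.0000 0.0300 1.1200 7.1100 45.8100 17.9300] k=[0 0 0 0 0 9 48 22]
t=9: x=[0.0000 0.0000 0.0000 0.0000 0.2700 9.9000 46.0500 22.7800] k=[0 0 0 0 0 11 48 24]
t=10: x=[0.0000 0.0000 0.0000 0.0000 0.3300 11.7800 46.1700 24.7200] k=[0 0 0 0 0 10 43 27]
t=11: x=[0.0000 0.0000 0.0000 0.0000 0.3000 10.6900 41.5300 27.4800] k=[0 0 0 0 0 10 39 29]
t=12: x=[0.0000 0.0000 0.0000 0.0000 0.3000 10.5700 37.8300 29.3000] k=[0 0 0 0 0 11 38 26]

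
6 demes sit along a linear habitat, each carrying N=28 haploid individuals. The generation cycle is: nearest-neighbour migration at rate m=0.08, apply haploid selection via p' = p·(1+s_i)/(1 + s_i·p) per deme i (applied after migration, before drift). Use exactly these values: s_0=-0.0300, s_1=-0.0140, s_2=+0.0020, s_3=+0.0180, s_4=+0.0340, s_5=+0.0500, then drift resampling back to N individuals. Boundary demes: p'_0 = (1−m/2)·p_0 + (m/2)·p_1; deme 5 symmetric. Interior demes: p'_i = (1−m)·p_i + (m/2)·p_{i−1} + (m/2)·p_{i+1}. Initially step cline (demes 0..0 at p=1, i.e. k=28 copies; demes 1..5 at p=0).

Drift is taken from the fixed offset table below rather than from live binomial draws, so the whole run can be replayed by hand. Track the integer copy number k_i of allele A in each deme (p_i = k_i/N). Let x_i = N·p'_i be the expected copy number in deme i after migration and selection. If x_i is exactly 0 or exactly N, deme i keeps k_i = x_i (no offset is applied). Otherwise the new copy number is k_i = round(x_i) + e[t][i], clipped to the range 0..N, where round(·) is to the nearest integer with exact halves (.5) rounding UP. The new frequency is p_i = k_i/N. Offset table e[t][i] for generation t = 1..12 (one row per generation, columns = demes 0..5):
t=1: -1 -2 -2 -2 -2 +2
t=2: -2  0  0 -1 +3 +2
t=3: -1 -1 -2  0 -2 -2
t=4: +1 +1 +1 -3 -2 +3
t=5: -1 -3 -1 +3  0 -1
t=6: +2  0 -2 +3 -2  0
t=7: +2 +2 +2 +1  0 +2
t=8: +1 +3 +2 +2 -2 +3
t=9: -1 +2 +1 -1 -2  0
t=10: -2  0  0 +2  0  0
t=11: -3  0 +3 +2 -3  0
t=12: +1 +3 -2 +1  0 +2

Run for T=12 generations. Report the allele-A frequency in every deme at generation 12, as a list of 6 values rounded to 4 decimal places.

[0.5000, 0.4643, 0.2143, 0.4286, 0.0000, 0.0000]

t=0: k=[28 0 0 0 0 0]
t=1: x=[26.8468 1.1049 0.0000 0.0000 0.0000 0.0000] k=[26 0 0 0 0 0]
t=2: x=[24.8765 1.0260 0.0000 0.0000 0.0000 0.0000] k=[23 1 0 0 0 0]
t=3: x=[21.9773 1.8159 0.0401 0.0000 0.0000 0.0000] k=[21 1 0 0 0 0]
t=4: x=[20.0275 1.7369 0.0401 0.0000 0.0000 0.0000] k=[21 3 1 0 0 0]
t=5: x=[20.1085 3.5956 1.0420 0.0407 0.0000 0.0000] k=[19 1 0 3 0 0]
t=6: x=[18.0858 1.6579 0.1603 2.8047 0.1241 0.0000] k=[20 2 0 6 0 0]
t=7: x=[19.0961 2.6065 0.3206 5.5995 0.2481 0.0000] k=[21 5 2 7 0 0]
t=8: x=[20.1896 5.4578 2.3243 6.6097 0.2894 0.0000] k=[21 8 4 9 0 0]
t=9: x=[20.3113 8.2776 4.3674 8.5456 0.3721 0.0000] k=[19 10 5 8 0 0]
t=10: x=[18.4493 10.0689 5.3286 7.6589 0.3308 0.0000] k=[16 10 5 10 0 0]
t=11: x=[15.5498 9.9494 5.4087 9.5117 0.4134 0.0000] k=[13 10 8 12 0 0]
t=12: x=[12.6684 9.9494 8.2516 11.4806 0.4960 0.0000] k=[14 13 6 12 0 0]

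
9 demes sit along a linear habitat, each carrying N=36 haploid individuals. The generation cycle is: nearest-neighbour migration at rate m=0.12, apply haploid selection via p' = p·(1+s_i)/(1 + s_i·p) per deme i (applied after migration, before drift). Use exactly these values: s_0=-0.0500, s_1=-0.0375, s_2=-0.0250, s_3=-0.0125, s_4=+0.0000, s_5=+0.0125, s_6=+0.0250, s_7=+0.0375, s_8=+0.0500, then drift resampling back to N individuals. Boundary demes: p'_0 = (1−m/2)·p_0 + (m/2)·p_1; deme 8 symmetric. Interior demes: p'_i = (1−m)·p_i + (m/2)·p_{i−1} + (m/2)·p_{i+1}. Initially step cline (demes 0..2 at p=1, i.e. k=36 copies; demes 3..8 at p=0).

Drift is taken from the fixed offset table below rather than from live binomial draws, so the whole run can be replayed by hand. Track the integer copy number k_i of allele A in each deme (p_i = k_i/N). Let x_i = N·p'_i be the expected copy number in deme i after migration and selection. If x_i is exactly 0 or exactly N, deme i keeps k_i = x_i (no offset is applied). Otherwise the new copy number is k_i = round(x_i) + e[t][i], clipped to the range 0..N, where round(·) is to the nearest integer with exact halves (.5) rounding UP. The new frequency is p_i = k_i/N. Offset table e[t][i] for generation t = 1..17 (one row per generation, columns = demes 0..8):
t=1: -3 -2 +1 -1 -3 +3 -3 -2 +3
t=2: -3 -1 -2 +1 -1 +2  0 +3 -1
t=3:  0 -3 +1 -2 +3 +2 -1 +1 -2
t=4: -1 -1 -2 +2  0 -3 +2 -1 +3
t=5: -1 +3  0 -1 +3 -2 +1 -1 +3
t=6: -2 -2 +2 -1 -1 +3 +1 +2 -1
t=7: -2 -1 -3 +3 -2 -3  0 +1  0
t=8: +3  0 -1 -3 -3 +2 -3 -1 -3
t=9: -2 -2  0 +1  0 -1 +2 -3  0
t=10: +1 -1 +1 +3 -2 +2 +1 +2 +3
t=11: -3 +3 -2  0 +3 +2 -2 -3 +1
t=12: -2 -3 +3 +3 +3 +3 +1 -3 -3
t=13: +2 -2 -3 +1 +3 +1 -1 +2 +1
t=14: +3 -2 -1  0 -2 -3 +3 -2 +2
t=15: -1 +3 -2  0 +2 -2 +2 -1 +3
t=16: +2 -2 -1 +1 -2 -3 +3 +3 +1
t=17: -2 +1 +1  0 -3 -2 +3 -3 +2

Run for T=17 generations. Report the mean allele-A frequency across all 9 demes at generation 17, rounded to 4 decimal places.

0.3364

t=0: k=[36 36 36 0 0 0 0 0 0]
t=1: x=[36.0000 36.0000 33.7880 2.1346 0.0000 0.0000 0.0000 0.0000 0.0000] k=[36 36 35 1 0 0 0 0 0]
t=2: x=[36.0000 35.9377 32.9501 2.9458 0.0600 0.0000 0.0000 0.0000 0.0000] k=[36 35 31 4 0 0 0 0 0]
t=3: x=[35.9368 34.7756 29.4860 5.3227 0.2400 0.0000 0.0000 0.0000 0.0000] k=[36 32 30 3 3 0 0 0 0]
t=4: x=[35.7475 31.9857 28.3486 4.5696 2.8200 0.1822 0.0000 0.0000 0.0000] k=[35 31 26 7 3 0 0 0 0]
t=5: x=[34.6971 30.7715 24.9672 7.8227 3.0600 0.1822 0.0000 0.0000 0.0000] k=[34 34 25 7 6 0 0 0 0]
t=6: x=[33.9009 33.3683 24.2606 7.9419 5.7000 0.3645 0.0000 0.0000 0.0000] k=[32 31 26 7 5 3 0 0 0]
t=7: x=[31.7515 30.5865 24.9672 7.9419 5.0000 2.9737 0.1845 0.0000 0.0000] k=[30 30 22 11 3 0 0 0 0]
t=8: x=[29.7391 29.3144 21.6018 11.0833 3.3000 0.1822 0.0000 0.0000 0.0000] k=[33 29 21 8 0 2 0 0 0]
t=9: x=[32.6056 28.5364 20.4769 8.2199 0.6000 1.7809 0.1230 0.0000 0.0000] k=[31 27 20 9 1 1 2 0 0]
t=10: x=[30.5261 26.5562 19.5341 9.0942 1.4800 1.0729 1.8631 0.1245 0.0000] k=[32 26 21 12 0 3 3 2 0]
t=11: x=[31.4396 25.7826 20.5371 11.7204 0.9000 2.8525 3.0074 2.0087 0.1260] k=[28 29 19 12 4 5 1 0 1]
t=12: x=[27.7380 28.1070 18.9529 11.8398 4.5400 4.7510 1.2085 0.1245 0.9857] k=[26 25 22 15 8 8 2 0 0]
t=13: x=[25.5640 24.5841 21.5415 14.8901 8.4200 7.7150 2.2924 0.1245 0.0000] k=[28 23 19 16 11 9 1 2 0]
t=14: x=[27.3679 22.7415 18.8328 15.7684 11.1800 8.7218 1.5768 1.8847 0.1260] k=[30 21 18 16 9 6 5 0 2]
t=15: x=[29.1810 21.0268 17.8321 15.5887 9.2400 6.1834 4.8629 0.4356 1.9689] k=[28 24 16 16 11 4 7 0 5]
t=16: x=[27.4296 23.4494 16.2540 15.5887 10.8800 4.6501 6.5310 0.7464 4.9030] k=[29 21 15 17 9 2 10 4 6]
t=17: x=[28.2115 20.7853 15.2570 16.2877 9.0600 2.9333 9.3297 4.6264 6.1240] k=[26 22 16 16 6 1 12 2 8]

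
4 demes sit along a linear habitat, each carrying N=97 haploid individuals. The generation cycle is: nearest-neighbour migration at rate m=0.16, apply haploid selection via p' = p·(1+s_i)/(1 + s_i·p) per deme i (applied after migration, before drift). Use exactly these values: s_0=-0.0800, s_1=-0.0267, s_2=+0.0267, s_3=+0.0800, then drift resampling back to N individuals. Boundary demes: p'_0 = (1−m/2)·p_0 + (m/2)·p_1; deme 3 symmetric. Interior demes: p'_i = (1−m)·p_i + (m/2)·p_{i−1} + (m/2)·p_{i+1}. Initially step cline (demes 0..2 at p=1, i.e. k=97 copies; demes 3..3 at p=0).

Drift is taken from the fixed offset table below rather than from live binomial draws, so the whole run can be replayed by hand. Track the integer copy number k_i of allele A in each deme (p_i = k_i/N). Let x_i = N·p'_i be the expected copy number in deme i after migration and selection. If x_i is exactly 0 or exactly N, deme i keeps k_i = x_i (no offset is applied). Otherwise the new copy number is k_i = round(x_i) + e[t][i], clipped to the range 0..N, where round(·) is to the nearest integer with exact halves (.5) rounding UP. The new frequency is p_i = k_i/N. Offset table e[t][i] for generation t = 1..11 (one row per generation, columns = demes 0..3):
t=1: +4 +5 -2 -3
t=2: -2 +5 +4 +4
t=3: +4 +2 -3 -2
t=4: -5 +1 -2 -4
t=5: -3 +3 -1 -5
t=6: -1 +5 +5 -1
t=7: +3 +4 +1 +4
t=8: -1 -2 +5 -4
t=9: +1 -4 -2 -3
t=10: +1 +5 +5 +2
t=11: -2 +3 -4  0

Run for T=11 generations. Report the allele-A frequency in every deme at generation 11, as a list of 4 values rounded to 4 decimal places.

t=0: k=[97 97 97 0]
t=1: x=[97.0000 97.0000 89.4260 8.3275] k=[97 97 87 5]
t=2: x=[97.0000 96.1782 81.5847 12.3669] k=[97 97 86 16]
t=3: x=[97.0000 96.0961 81.6240 22.9197] k=[97 97 79 21]
t=4: x=[97.0000 95.5211 76.2333 27.1178] k=[97 97 74 23]
t=5: x=[97.0000 95.1105 72.2489 28.6075] k=[97 97 71 24]
t=6: x=[97.0000 94.8642 69.8383 29.3098] k=[97 97 75 28]
t=7: x=[97.0000 95.1926 73.4728 33.4253] k=[97 97 74 37]
t=8: x=[97.0000 95.1105 73.3544 41.7799] k=[97 93 78 38]
t=9: x=[96.6523 91.9930 76.4303 43.0337] k=[97 88 74 40]
t=10: x=[96.2179 87.3677 72.8807 44.5674] k=[97 92 78 47]
t=11: x=[96.5654 91.1326 77.0606 51.3432] k=[95 94 73 51]

[0.9794, 0.9691, 0.7526, 0.5258]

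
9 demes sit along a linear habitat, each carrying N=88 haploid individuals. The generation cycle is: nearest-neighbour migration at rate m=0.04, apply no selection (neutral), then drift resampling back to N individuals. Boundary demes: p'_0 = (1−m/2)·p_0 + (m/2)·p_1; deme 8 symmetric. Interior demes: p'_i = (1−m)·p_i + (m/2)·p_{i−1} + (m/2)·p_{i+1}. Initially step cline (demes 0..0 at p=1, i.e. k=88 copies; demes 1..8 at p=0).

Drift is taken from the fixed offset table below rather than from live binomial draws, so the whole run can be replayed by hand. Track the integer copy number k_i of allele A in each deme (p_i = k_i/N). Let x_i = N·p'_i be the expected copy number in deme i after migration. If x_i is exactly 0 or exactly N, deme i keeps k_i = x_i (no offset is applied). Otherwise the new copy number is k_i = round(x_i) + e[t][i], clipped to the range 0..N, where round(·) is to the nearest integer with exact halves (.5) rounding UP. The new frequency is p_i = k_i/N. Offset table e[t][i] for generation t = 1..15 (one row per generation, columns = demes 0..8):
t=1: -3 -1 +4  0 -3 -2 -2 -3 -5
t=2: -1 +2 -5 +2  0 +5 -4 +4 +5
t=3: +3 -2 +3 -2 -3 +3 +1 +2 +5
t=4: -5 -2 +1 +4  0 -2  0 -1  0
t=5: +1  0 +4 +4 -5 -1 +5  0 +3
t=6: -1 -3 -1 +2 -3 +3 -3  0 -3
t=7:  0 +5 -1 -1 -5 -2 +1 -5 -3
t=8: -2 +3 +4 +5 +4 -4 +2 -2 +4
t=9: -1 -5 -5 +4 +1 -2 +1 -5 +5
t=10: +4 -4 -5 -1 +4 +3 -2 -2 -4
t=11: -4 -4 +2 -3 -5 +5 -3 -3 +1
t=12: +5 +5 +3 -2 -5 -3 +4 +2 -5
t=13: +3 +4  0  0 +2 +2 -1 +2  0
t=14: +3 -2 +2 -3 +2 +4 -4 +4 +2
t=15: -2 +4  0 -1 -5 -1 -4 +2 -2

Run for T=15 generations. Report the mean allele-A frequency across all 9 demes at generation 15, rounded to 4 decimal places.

0.1515

t=0: k=[88 0 0 0 0 0 0 0 0]
t=1: x=[86.2400 1.7600 0.0000 0.0000 0.0000 0.0000 0.0000 0.0000 0.0000] k=[83 1 0 0 0 0 0 0 0]
t=2: x=[81.3600 2.6200 0.0200 0.0000 0.0000 0.0000 0.0000 0.0000 0.0000] k=[80 5 0 0 0 0 0 0 0]
t=3: x=[78.5000 6.4000 0.1000 0.0000 0.0000 0.0000 0.0000 0.0000 0.0000] k=[82 4 3 0 0 0 0 0 0]
t=4: x=[80.4400 5.5400 2.9600 0.0600 0.0000 0.0000 0.0000 0.0000 0.0000] k=[75 4 4 4 0 0 0 0 0]
t=5: x=[73.5800 5.4200 4.0000 3.9200 0.0800 0.0000 0.0000 0.0000 0.0000] k=[75 5 8 8 0 0 0 0 0]
t=6: x=[73.6000 6.4600 7.9400 7.8400 0.1600 0.0000 0.0000 0.0000 0.0000] k=[73 3 7 10 0 0 0 0 0]
t=7: x=[71.6000 4.4800 6.9800 9.7400 0.2000 0.0000 0.0000 0.0000 0.0000] k=[72 9 6 9 0 0 0 0 0]
t=8: x=[70.7400 10.2000 6.1200 8.7600 0.1800 0.0000 0.0000 0.0000 0.0000] k=[69 13 10 14 4 0 0 0 0]
t=9: x=[67.8800 14.0600 10.1400 13.7200 4.1200 0.0800 0.0000 0.0000 0.0000] k=[67 9 5 18 5 0 0 0 0]
t=10: x=[65.8400 10.0800 5.3400 17.4800 5.1600 0.1000 0.0000 0.0000 0.0000] k=[70 6 0 16 9 3 0 0 0]
t=11: x=[68.7200 7.1600 0.4400 15.5400 9.0200 3.0600 0.0600 0.0000 0.0000] k=[65 3 2 13 4 8 0 0 0]
t=12: x=[63.7600 4.2200 2.2400 12.6000 4.2600 7.7600 0.1600 0.0000 0.0000] k=[69 9 5 11 0 5 4 0 0]
t=13: x=[67.8000 10.1200 5.2000 10.6600 0.3200 4.8800 3.9400 0.0800 0.0000] k=[71 14 5 11 2 7 3 2 0]
t=14: x=[69.8600 14.9600 5.3000 10.7000 2.2800 6.8200 3.0600 1.9800 0.0400] k=[73 13 7 8 4 11 0 6 2]
t=15: x=[71.8000 14.0800 7.1400 7.9000 4.2200 10.6400 0.3400 5.8000 2.0800] k=[70 18 7 7 0 10 0 8 0]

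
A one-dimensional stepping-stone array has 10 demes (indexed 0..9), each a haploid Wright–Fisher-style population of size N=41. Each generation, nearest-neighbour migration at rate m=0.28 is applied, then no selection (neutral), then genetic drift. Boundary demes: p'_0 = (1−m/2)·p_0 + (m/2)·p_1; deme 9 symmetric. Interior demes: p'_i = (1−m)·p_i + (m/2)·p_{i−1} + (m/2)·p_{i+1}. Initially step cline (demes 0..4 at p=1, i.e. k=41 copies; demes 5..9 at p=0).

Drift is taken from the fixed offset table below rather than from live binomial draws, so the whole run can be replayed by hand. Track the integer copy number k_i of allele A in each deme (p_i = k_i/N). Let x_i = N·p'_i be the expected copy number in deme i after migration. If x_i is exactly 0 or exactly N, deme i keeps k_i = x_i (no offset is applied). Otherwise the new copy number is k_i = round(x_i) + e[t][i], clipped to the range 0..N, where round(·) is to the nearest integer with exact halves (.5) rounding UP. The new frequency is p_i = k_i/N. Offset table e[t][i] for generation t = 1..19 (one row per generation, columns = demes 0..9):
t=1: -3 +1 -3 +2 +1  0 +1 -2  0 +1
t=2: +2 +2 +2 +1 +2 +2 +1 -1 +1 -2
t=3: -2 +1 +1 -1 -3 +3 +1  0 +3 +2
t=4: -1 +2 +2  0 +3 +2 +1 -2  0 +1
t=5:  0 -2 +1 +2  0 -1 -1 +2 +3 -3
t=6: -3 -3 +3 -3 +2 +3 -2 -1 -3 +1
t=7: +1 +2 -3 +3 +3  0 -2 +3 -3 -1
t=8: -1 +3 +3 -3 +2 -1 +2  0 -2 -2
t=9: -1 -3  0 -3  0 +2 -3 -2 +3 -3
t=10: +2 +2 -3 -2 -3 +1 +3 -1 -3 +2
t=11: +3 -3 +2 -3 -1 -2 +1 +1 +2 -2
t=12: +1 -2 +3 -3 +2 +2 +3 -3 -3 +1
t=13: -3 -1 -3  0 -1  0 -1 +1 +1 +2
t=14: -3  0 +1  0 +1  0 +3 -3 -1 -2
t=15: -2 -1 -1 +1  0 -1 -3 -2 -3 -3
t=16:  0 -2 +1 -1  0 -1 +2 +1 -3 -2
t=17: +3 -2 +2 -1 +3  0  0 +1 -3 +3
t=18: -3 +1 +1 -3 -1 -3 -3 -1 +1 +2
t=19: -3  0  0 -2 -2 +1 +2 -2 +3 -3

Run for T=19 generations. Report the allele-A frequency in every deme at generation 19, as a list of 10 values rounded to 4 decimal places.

[0.6829, 0.7805, 0.8049, 0.6341, 0.5854, 0.4390, 0.2927, 0.0976, 0.1220, 0.0000]

t=0: k=[41 41 41 41 41 0 0 0 0 0]
t=1: x=[41.0000 41.0000 41.0000 41.0000 35.2600 5.7400 0.0000 0.0000 0.0000 0.0000] k=[41 41 41 41 36 6 0 0 0 0]
t=2: x=[41.0000 41.0000 41.0000 40.3000 32.5000 9.3600 0.8400 0.0000 0.0000 0.0000] k=[41 41 41 41 35 11 2 0 0 0]
t=3: x=[41.0000 41.0000 41.0000 40.1600 32.4800 13.1000 2.9800 0.2800 0.0000 0.0000] k=[41 41 41 39 29 16 4 0 0 0]
t=4: x=[41.0000 41.0000 40.7200 37.8800 28.5800 16.1400 5.1200 0.5600 0.0000 0.0000] k=[41 41 41 38 32 18 6 0 0 0]
t=5: x=[41.0000 41.0000 40.5800 37.5800 30.8800 18.2800 6.8400 0.8400 0.0000 0.0000] k=[41 41 41 40 31 17 6 3 0 0]
t=6: x=[41.0000 41.0000 40.8600 38.8800 30.3000 17.4200 7.1200 3.0000 0.4200 0.0000] k=[41 41 41 36 32 20 5 2 0 0]
t=7: x=[41.0000 41.0000 40.3000 36.1400 30.8800 19.5800 6.6800 2.1400 0.2800 0.0000] k=[41 41 37 39 34 20 5 5 0 0]
t=8: x=[41.0000 40.4400 37.8400 38.0200 32.7400 19.8600 7.1000 4.3000 0.7000 0.0000] k=[41 41 41 35 35 19 9 4 0 0]
t=9: x=[41.0000 41.0000 40.1600 35.8400 32.7600 19.8400 9.7000 4.1400 0.5600 0.0000] k=[41 41 40 33 33 22 7 2 4 0]
t=10: x=[41.0000 40.8600 39.1600 33.9800 31.4600 21.4400 8.4000 2.9800 3.1600 0.5600] k=[41 41 36 32 28 22 11 2 0 3]
t=11: x=[41.0000 40.3000 36.1400 32.0000 27.7200 21.3000 11.2800 2.9800 0.7000 2.5800] k=[41 37 38 29 27 19 12 4 3 1]
t=12: x=[40.4400 37.7000 36.6000 29.9800 26.1600 19.1400 11.8600 4.9800 2.8600 1.2800] k=[41 36 40 27 28 21 15 2 0 2]
t=13: x=[40.3000 37.2600 37.6200 28.9600 26.8800 21.1400 14.0200 3.5400 0.5600 1.7200] k=[37 36 35 29 26 21 13 5 2 4]
t=14: x=[36.8600 36.0000 34.3000 29.4200 25.7200 20.5800 13.0000 5.7000 2.7000 3.7200] k=[34 36 35 29 27 21 16 3 2 2]
t=15: x=[34.2800 35.5800 34.3000 29.5600 26.4400 21.1400 14.8800 4.6800 2.1400 2.0000] k=[32 35 33 31 26 20 12 3 0 0]
t=16: x=[32.4200 34.3000 33.0000 30.5800 25.8600 19.7200 11.8600 3.8400 0.4200 0.0000] k=[32 32 34 30 26 19 14 5 0 0]
t=17: x=[32.0000 32.2800 33.1600 30.0000 25.5800 19.2800 13.4400 5.5600 0.7000 0.0000] k=[35 30 35 29 29 19 13 7 0 0]
t=18: x=[34.3000 31.4000 33.4600 29.8400 27.6000 19.5600 13.0000 6.8600 0.9800 0.0000] k=[31 32 34 27 27 17 10 6 2 0]
t=19: x=[31.1400 32.1400 32.7400 27.9800 25.6000 17.4200 10.4200 6.0000 2.2800 0.2800] k=[28 32 33 26 24 18 12 4 5 0]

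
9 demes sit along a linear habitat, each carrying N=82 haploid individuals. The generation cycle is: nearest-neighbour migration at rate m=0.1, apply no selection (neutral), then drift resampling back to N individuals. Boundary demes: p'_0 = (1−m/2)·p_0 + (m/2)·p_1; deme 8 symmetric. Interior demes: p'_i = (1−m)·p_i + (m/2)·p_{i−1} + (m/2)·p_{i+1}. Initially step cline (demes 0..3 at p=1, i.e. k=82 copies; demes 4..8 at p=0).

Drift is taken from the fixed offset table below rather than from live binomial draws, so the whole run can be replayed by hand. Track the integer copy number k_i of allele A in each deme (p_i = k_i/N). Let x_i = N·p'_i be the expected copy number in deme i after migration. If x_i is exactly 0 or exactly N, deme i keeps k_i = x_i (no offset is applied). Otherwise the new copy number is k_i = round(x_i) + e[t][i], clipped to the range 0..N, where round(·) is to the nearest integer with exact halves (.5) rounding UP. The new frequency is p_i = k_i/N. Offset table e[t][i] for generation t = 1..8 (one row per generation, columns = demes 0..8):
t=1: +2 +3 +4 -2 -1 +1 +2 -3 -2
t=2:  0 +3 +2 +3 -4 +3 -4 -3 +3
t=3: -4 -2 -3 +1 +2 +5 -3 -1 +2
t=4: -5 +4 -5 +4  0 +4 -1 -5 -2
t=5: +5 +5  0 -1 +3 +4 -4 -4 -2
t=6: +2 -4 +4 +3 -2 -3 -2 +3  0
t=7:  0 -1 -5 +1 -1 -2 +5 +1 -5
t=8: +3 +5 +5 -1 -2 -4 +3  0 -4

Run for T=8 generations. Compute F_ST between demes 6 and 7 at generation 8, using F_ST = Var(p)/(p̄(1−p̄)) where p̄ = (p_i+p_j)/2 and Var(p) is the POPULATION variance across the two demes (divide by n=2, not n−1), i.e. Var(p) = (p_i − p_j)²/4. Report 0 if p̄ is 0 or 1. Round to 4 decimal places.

t=0: k=[82 82 82 82 0 0 0 0 0]
t=1: x=[82.0000 82.0000 82.0000 77.9000 4.1000 0.0000 0.0000 0.0000 0.0000] k=[82 82 82 76 3 0 0 0 0]
t=2: x=[82.0000 82.0000 81.7000 72.6500 6.5000 0.1500 0.0000 0.0000 0.0000] k=[82 82 82 76 3 3 0 0 0]
t=3: x=[82.0000 82.0000 81.7000 72.6500 6.6500 2.8500 0.1500 0.0000 0.0000] k=[82 82 79 74 9 8 0 0 0]
t=4: x=[82.0000 81.8500 78.9000 71.0000 12.2000 7.6500 0.4000 0.0000 0.0000] k=[82 82 74 75 12 12 0 0 0]
t=5: x=[82.0000 81.6000 74.4500 71.8000 15.1500 11.4000 0.6000 0.0000 0.0000] k=[82 82 74 71 18 15 0 0 0]
t=6: x=[82.0000 81.6000 74.2500 68.5000 20.5000 14.4000 0.7500 0.0000 0.0000] k=[82 78 78 72 19 11 0 0 0]
t=7: x=[81.8000 78.2000 77.7000 69.6500 21.2500 10.8500 0.5500 0.0000 0.0000] k=[82 77 73 71 20 9 6 0 0]
t=8: x=[81.7500 77.0500 73.1000 68.5500 22.0000 9.4000 5.8500 0.3000 0.0000] k=[82 82 78 68 20 5 9 0 0]

0.0581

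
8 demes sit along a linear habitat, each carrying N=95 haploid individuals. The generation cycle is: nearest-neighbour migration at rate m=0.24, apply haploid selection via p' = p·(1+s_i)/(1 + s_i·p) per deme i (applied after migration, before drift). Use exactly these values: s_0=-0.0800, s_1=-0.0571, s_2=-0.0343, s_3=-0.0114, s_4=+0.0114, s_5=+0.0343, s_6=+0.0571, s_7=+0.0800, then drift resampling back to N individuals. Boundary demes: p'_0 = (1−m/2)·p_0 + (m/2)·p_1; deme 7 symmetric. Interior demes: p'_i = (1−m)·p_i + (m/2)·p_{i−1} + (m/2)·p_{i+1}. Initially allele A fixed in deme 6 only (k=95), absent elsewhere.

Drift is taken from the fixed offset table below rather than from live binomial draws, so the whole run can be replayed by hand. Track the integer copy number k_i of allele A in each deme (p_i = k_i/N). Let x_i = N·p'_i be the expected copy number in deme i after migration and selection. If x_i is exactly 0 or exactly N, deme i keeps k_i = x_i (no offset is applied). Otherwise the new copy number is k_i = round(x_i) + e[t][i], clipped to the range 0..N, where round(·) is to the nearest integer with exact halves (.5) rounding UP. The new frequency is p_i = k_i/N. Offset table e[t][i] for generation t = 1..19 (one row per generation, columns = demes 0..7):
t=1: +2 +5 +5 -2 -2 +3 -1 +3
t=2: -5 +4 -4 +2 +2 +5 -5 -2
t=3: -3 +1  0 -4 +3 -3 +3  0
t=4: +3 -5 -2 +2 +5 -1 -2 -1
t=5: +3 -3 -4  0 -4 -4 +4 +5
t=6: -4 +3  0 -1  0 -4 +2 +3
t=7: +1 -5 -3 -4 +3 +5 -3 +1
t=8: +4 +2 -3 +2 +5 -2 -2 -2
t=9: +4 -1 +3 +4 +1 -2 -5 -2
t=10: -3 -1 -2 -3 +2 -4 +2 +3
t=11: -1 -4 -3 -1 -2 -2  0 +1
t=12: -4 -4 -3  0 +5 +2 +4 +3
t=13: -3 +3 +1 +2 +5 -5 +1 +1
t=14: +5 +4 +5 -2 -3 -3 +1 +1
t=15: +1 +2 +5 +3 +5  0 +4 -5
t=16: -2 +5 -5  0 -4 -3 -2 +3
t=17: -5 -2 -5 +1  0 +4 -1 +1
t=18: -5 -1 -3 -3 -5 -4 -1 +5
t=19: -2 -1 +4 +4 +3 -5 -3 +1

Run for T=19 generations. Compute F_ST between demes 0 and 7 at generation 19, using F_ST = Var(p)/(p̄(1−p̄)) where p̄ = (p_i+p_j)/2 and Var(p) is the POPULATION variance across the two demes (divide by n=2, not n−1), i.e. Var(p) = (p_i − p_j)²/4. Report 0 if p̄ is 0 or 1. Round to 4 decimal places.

t=0: k=[0 0 0 0 0 0 95 0]
t=1: x=[0.0000 0.0000 0.0000 0.0000 0.0000 11.7427 73.1483 12.1949] k=[0 0 0 0 0 15 72 15]
t=2: x=[0.0000 0.0000 0.0000 0.0000 1.8201 20.5785 59.5622 23.1612] k=[0 0 0 0 4 26 55 21]
t=3: x=[0.0000 0.0000 0.0000 0.4746 6.2256 27.4942 48.7585 26.5262] k=[0 0 0 0 9 24 52 27]
t=4: x=[0.0000 0.0000 0.0000 1.0678 9.8194 26.1950 46.9579 31.6016] k=[0 0 0 3 15 25 45 31]
t=5: x=[0.0000 0.0000 0.3477 4.0355 14.9019 26.8447 42.2182 34.3491] k=[0 0 0 4 11 23 46 39]
t=6: x=[0.0000 0.0000 0.4636 4.3126 11.7159 24.9352 43.7072 41.6305] k=[0 0 0 3 12 21 46 45]
t=7: x=[0.0000 0.0000 0.3477 3.6792 12.1193 23.5116 44.1895 46.9459] k=[0 0 0 0 15 29 41 48]
t=8: x=[0.0000 0.0000 0.0000 1.7799 15.0228 29.4408 41.6944 48.9873] k=[0 0 0 4 20 27 40 47]
t=9: x=[0.0000 0.0000 0.4636 5.3815 19.0923 28.3867 40.5652 47.9875] k=[0 0 3 9 20 26 36 46]
t=10: x=[0.0000 0.3395 3.2487 9.5015 19.5756 27.1289 37.2496 46.6250] k=[0 0 1 7 22 23 39 50]
t=11: x=[0.0000 0.1132 1.5460 7.9956 20.5017 25.4230 39.6769 50.5041] k=[0 0 0 7 19 23 40 52]
t=12: x=[0.0000 0.0000 0.8114 7.5202 18.2062 25.1791 40.6862 52.3748] k=[0 0 0 8 23 27 45 55]
t=13: x=[0.0000 0.0000 0.9274 8.7485 21.8703 29.3597 45.3541 55.5857] k=[0 0 2 11 27 24 46 57]
t=14: x=[0.0000 0.2263 2.7454 11.7217 24.9279 27.6565 45.9960 57.4411] k=[0 4 8 10 22 25 47 58]
t=15: x=[0.4418 3.7807 7.5149 11.0872 21.1055 27.9405 46.9979 58.4257] k=[1 6 13 14 26 28 51 53]
t=16: x=[1.4740 5.9058 11.9116 15.1732 25.0083 31.2228 49.7972 54.5569] k=[0 11 7 15 21 28 48 58]
t=17: x=[1.2158 8.7229 8.1754 14.6176 21.3068 30.2510 48.1187 58.5438] k=[0 7 3 16 21 34 47 60]
t=18: x=[0.7733 5.3740 4.8760 14.8954 22.1520 34.7397 48.3187 60.1548] k=[0 4 2 12 17 31 47 65]
t=19: x=[0.4418 3.0988 3.3261 11.2855 18.2465 31.9511 48.5586 64.4563] k=[0 2 7 15 21 27 46 65]

0.5200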